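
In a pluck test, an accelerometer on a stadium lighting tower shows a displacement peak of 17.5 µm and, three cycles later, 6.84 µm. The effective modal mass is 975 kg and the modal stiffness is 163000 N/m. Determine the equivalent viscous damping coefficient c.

1250 N·s/m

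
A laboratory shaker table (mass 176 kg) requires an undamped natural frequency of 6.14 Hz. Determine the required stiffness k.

262000 N/m

ω_n = 2πf_n = 2π × 6.14 = 38.58 rad/s.
k = m·ω_n² = 176 × 38.58² = 176 × 1488 = 261900 N/m.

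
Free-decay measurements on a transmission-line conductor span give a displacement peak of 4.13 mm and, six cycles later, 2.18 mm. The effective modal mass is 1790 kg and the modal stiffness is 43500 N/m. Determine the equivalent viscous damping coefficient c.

299 N·s/m

Logarithmic decrement δ = (1/n)·ln(x₀/x_n) = (1/6)·ln(4.13/2.18) = (1/6)·ln(1.894) = 0.1065.
ζ = δ/√(4π² + δ²) = 0.1065/√(39.48 + 0.0113) = 0.1065/6.284 = 0.01695.
c = ζ · 2√(km) = 0.01695 × 2√(43500 × 1790) = 0.01695 × 17650 = 299.1 N·s/m.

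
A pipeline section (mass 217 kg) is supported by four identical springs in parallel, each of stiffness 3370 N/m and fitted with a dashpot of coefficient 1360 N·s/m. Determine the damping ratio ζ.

0.398

Parallel springs add: k_eq = 4 × 3370 = 13480 N/m.
ω_n = √(k_eq/m) = √(13480/217) = 7.882 rad/s.
Critical damping c_c = 2√(k_eq·m) = 2√(13480 × 217) = 3421 N·s/m, so ζ = c/c_c = 1360/3421 = 0.3976.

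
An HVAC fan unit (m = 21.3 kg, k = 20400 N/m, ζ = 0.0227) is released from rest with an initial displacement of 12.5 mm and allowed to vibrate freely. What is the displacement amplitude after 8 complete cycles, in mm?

3.99 mm

Logarithmic decrement δ = 2πζ/√(1 − ζ²) = 2π × 0.02270/√(1 − 0.000515) = 0.1427.
After n cycles, x_n/x₀ = e^(−nδ), so x_8 = 12.5 × e^(−8 × 0.1427) = 12.5 × 0.3194 = 3.992 mm.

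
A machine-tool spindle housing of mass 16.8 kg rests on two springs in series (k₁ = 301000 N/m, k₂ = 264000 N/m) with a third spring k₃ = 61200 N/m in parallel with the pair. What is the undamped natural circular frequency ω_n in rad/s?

Series pair: k_s = k₁k₂/(k₁+k₂) = (301000)(264000)/(301000 + 264000) = 140600 N/m. In parallel with k₃: k_eq = 140600 + 61200 = 201800 N/m.
ω_n = √(k_eq/m) = √(201800/16.8) = √12010 = 109.6 rad/s.

110 rad/s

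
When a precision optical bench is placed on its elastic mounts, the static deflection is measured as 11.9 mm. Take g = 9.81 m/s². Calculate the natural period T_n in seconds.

0.219 s

ω_n = √(g/δ_st) = √(9.81/0.0119) = √824.4 = 28.71 rad/s.
T_n = 2π/ω_n = 6.283/28.71 = 0.2188 s.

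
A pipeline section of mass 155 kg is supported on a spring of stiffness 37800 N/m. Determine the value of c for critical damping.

c_c = 2√(k·m) = 2√(37800 × 155) = 2 × 2421 = 4841 N·s/m.

4840 N·s/m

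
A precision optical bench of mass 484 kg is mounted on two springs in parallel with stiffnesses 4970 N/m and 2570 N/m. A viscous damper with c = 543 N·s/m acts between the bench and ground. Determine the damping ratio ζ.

0.142

Parallel springs add: k_eq = 4970 + 2570 = 7540 N/m.
ω_n = √(k_eq/m) = √(7540/484) = 3.947 rad/s.
Critical damping c_c = 2√(k_eq·m) = 2√(7540 × 484) = 3821 N·s/m, so ζ = c/c_c = 543/3821 = 0.1421.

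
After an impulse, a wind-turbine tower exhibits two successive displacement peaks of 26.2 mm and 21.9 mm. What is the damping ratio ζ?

Logarithmic decrement δ = (1/n)·ln(x₀/x_n) = (1/1)·ln(26.2/21.9) = (1/1)·ln(1.196) = 0.1793.
ζ = δ/√(4π² + δ²) = 0.1793/√(39.48 + 0.0321) = 0.1793/6.286 = 0.02852.

0.0285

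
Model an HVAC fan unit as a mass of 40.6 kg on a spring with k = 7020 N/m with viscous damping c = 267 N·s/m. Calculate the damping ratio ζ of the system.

ω_n = √(k/m) = √(7020/40.6) = 13.15 rad/s.
Critical damping c_c = 2√(k·m) = 2√(7020 × 40.6) = 1068 N·s/m, so ζ = c/c_c = 267/1068 = 0.2501.

0.250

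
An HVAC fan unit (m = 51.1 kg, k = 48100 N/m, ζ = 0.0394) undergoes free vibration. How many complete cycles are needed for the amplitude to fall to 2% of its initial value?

16 cycles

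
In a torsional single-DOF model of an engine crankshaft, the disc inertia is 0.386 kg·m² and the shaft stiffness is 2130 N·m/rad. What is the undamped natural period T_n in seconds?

0.0846 s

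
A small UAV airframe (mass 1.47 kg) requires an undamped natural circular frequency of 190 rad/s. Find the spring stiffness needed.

k = m·ω_n² = 1.47 × 190.0² = 1.47 × 36100 = 53070 N/m.

53100 N/m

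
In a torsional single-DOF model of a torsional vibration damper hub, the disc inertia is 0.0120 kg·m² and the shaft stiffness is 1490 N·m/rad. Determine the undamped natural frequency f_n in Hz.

56.1 Hz

ω_n = √(k_t/J) = √(1490/0.0120) = √124200 = 352.4 rad/s.
f_n = ω_n/(2π) = 352.4/6.283 = 56.08 Hz.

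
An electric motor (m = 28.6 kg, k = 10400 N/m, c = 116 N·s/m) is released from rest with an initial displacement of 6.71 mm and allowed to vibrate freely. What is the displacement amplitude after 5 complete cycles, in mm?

0.233 mm

ζ = c/(2√(km)) = 116/(2√(10400 × 28.6)) = 116/1091 = 0.1063.
Logarithmic decrement δ = 2πζ/√(1 − ζ²) = 2π × 0.1063/√(1 − 0.0113) = 0.6720.
After n cycles, x_n/x₀ = e^(−nδ), so x_5 = 6.71 × e^(−5 × 0.6720) = 6.71 × 0.03473 = 0.2331 mm.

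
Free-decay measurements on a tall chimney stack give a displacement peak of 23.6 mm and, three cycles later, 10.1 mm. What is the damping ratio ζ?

Logarithmic decrement δ = (1/n)·ln(x₀/x_n) = (1/3)·ln(23.6/10.1) = (1/3)·ln(2.337) = 0.2829.
ζ = δ/√(4π² + δ²) = 0.2829/√(39.48 + 0.0800) = 0.2829/6.290 = 0.04498.

0.0450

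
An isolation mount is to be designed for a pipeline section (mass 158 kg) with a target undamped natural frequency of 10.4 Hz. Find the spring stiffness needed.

675000 N/m

ω_n = 2πf_n = 2π × 10.4 = 65.35 rad/s.
k = m·ω_n² = 158 × 65.35² = 158 × 4270 = 674700 N/m.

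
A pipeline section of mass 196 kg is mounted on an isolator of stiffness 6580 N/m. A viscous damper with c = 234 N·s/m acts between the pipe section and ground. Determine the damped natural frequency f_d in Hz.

0.917 Hz

ω_n = √(k/m) = √(6580/196) = 5.794 rad/s.
Critical damping c_c = 2√(k·m) = 2√(6580 × 196) = 2271 N·s/m, so ζ = c/c_c = 234/2271 = 0.1030.
ω_d = ω_n√(1 − ζ²) = 5.794 × √(1 − 0.0106) = 5.763 rad/s.
f_d = ω_d/(2π) = 0.9173 Hz.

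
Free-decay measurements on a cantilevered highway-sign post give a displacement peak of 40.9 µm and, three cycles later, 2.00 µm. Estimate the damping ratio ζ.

0.158

Logarithmic decrement δ = (1/n)·ln(x₀/x_n) = (1/3)·ln(40.9/2.00) = (1/3)·ln(20.45) = 1.006.
ζ = δ/√(4π² + δ²) = 1.006/√(39.48 + 1.01) = 1.006/6.363 = 0.1581.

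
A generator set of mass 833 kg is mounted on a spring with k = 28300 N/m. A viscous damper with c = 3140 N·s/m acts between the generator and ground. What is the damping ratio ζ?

ω_n = √(k/m) = √(28300/833) = 5.829 rad/s.
Critical damping c_c = 2√(k·m) = 2√(28300 × 833) = 9711 N·s/m, so ζ = c/c_c = 3140/9711 = 0.3234.

0.323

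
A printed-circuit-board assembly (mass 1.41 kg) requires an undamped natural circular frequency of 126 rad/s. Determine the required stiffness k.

k = m·ω_n² = 1.41 × 126.0² = 1.41 × 15880 = 22390 N/m.

22400 N/m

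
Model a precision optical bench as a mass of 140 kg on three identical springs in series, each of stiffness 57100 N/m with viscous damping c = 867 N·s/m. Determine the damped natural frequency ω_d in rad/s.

11.2 rad/s

Series springs: 1/k_eq = 3/57100, so k_eq = 57100/3 = 19030 N/m.
ω_n = √(k_eq/m) = √(19030/140) = 11.66 rad/s.
Critical damping c_c = 2√(k_eq·m) = 2√(19030 × 140) = 3265 N·s/m, so ζ = c/c_c = 867/3265 = 0.2656.
ω_d = ω_n√(1 − ζ²) = 11.66 × √(1 − 0.0705) = 11.24 rad/s.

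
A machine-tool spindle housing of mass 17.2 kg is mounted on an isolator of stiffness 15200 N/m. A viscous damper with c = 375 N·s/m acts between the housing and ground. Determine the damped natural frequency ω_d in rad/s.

27.7 rad/s

ω_n = √(k/m) = √(15200/17.2) = 29.73 rad/s.
Critical damping c_c = 2√(k·m) = 2√(15200 × 17.2) = 1023 N·s/m, so ζ = c/c_c = 375/1023 = 0.3667.
ω_d = ω_n√(1 − ζ²) = 29.73 × √(1 − 0.134) = 27.66 rad/s.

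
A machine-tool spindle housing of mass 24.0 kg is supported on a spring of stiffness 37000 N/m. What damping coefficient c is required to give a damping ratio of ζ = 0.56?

1060 N·s/m

c_c = 2√(k·m) = 2√(37000 × 24.0) = 1885 N·s/m.
c = ζ·c_c = 0.56 × 1885 = 1055 N·s/m.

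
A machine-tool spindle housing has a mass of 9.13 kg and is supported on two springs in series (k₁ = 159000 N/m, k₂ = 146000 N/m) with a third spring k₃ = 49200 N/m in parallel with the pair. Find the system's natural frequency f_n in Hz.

18.6 Hz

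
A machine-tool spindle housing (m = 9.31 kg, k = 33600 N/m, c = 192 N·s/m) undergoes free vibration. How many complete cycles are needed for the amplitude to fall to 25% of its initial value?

2 cycles

ζ = c/(2√(km)) = 192/(2√(33600 × 9.31)) = 192/1119 = 0.1716.
Logarithmic decrement δ = 2πζ/√(1 − ζ²) = 2π × 0.1716/√(1 − 0.0295) = 1.095.
x_n/x₀ = e^(−nδ) ≤ 0.25; take ln: n ≥ ln(1/0.25)/δ = 1.386/1.095 = 1.266.
So 2 complete cycles are required.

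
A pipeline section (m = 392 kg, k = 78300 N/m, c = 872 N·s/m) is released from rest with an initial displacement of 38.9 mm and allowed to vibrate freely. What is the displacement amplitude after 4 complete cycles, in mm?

5.35 mm

ζ = c/(2√(km)) = 872/(2√(78300 × 392)) = 872/11080 = 0.07870.
Logarithmic decrement δ = 2πζ/√(1 − ζ²) = 2π × 0.07870/√(1 − 0.00619) = 0.4960.
After n cycles, x_n/x₀ = e^(−nδ), so x_4 = 38.9 × e^(−4 × 0.4960) = 38.9 × 0.1375 = 5.349 mm.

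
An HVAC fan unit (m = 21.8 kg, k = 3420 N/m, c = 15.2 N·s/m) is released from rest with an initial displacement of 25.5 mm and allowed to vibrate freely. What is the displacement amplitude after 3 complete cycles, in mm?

15.1 mm

ζ = c/(2√(km)) = 15.2/(2√(3420 × 21.8)) = 15.2/546.1 = 0.02783.
Logarithmic decrement δ = 2πζ/√(1 − ζ²) = 2π × 0.02783/√(1 − 0.000775) = 0.1750.
After n cycles, x_n/x₀ = e^(−nδ), so x_3 = 25.5 × e^(−3 × 0.1750) = 25.5 × 0.5916 = 15.09 mm.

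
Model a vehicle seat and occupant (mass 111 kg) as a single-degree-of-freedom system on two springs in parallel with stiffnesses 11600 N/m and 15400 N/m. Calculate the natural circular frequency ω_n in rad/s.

Parallel springs add: k_eq = 11600 + 15400 = 27000 N/m.
ω_n = √(k_eq/m) = √(27000/111) = √243.2 = 15.60 rad/s.

15.6 rad/s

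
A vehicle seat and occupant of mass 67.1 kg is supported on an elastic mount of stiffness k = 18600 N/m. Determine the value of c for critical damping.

2230 N·s/m

c_c = 2√(k·m) = 2√(18600 × 67.1) = 2 × 1117 = 2234 N·s/m.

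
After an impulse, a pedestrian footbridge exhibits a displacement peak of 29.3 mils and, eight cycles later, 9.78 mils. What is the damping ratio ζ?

0.0218

Logarithmic decrement δ = (1/n)·ln(x₀/x_n) = (1/8)·ln(29.3/9.78) = (1/8)·ln(2.996) = 0.1372.
ζ = δ/√(4π² + δ²) = 0.1372/√(39.48 + 0.0188) = 0.1372/6.285 = 0.02182.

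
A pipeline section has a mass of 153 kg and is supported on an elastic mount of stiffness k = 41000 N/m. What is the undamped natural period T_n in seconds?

0.384 s

ω_n = √(k/m) = √(41000/153) = √268.0 = 16.37 rad/s.
T_n = 2π/ω_n = 6.283/16.37 = 0.3838 s.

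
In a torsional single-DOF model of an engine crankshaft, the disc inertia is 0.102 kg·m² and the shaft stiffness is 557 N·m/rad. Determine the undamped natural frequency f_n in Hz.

ω_n = √(k_t/J) = √(557/0.102) = √5461 = 73.90 rad/s.
f_n = ω_n/(2π) = 73.90/6.283 = 11.76 Hz.

11.8 Hz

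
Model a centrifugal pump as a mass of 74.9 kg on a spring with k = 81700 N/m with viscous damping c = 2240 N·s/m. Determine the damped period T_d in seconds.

0.213 s

ω_n = √(k/m) = √(81700/74.9) = 33.03 rad/s.
Critical damping c_c = 2√(k·m) = 2√(81700 × 74.9) = 4947 N·s/m, so ζ = c/c_c = 2240/4947 = 0.4528.
ω_d = ω_n√(1 − ζ²) = 33.03 × √(1 − 0.205) = 29.45 rad/s.
T_d = 2π/ω_d = 0.2134 s.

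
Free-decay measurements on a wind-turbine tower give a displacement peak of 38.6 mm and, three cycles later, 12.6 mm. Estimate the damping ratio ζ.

0.0593

Logarithmic decrement δ = (1/n)·ln(x₀/x_n) = (1/3)·ln(38.6/12.6) = (1/3)·ln(3.063) = 0.3732.
ζ = δ/√(4π² + δ²) = 0.3732/√(39.48 + 0.139) = 0.3732/6.294 = 0.05929.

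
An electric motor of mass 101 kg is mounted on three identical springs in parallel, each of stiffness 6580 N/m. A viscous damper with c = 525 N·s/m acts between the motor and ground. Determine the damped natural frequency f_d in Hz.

Parallel springs add: k_eq = 3 × 6580 = 19740 N/m.
ω_n = √(k_eq/m) = √(19740/101) = 13.98 rad/s.
Critical damping c_c = 2√(k_eq·m) = 2√(19740 × 101) = 2824 N·s/m, so ζ = c/c_c = 525/2824 = 0.1859.
ω_d = ω_n√(1 − ζ²) = 13.98 × √(1 − 0.0346) = 13.74 rad/s.
f_d = ω_d/(2π) = 2.186 Hz.

2.19 Hz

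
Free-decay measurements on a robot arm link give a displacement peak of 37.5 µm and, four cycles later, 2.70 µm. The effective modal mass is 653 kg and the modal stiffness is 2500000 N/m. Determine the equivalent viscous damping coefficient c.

Logarithmic decrement δ = (1/n)·ln(x₀/x_n) = (1/4)·ln(37.5/2.70) = (1/4)·ln(13.89) = 0.6578.
ζ = δ/√(4π² + δ²) = 0.6578/√(39.48 + 0.433) = 0.6578/6.318 = 0.1041.
c = ζ · 2√(km) = 0.1041 × 2√(2500000 × 653) = 0.1041 × 80810 = 8414 N·s/m.

8410 N·s/m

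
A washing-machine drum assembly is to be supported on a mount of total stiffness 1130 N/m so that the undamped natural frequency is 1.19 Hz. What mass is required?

ω_n = 2πf_n = 2π × 1.19 = 7.477 rad/s.
m = k/ω_n² = 1130/7.477² = 1130/55.91 = 20.21 kg.

20.2 kg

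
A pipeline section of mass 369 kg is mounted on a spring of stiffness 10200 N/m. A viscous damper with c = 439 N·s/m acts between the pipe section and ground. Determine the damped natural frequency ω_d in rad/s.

ω_n = √(k/m) = √(10200/369) = 5.258 rad/s.
Critical damping c_c = 2√(k·m) = 2√(10200 × 369) = 3880 N·s/m, so ζ = c/c_c = 439/3880 = 0.1131.
ω_d = ω_n√(1 − ζ²) = 5.258 × √(1 − 0.0128) = 5.224 rad/s.

5.22 rad/s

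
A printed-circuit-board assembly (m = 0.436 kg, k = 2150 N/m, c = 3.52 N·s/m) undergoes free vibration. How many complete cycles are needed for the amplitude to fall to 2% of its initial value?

11 cycles

ζ = c/(2√(km)) = 3.52/(2√(2150 × 0.436)) = 3.52/61.23 = 0.05748.
Logarithmic decrement δ = 2πζ/√(1 − ζ²) = 2π × 0.05748/√(1 − 0.00330) = 0.3618.
x_n/x₀ = e^(−nδ) ≤ 0.02; take ln: n ≥ ln(1/0.02)/δ = 3.912/0.3618 = 10.81.
So 11 complete cycles are required.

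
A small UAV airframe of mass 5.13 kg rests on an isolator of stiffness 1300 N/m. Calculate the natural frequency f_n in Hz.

ω_n = √(k/m) = √(1300/5.13) = √253.4 = 15.92 rad/s.
f_n = ω_n/(2π) = 15.92/6.283 = 2.534 Hz.

2.53 Hz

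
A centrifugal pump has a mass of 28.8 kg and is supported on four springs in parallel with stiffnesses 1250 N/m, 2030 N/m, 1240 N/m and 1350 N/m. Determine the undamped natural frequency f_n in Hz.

2.27 Hz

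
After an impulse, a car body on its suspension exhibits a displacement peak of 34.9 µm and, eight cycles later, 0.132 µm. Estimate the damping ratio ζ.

0.110

Logarithmic decrement δ = (1/n)·ln(x₀/x_n) = (1/8)·ln(34.9/0.132) = (1/8)·ln(264.4) = 0.6972.
ζ = δ/√(4π² + δ²) = 0.6972/√(39.48 + 0.486) = 0.6972/6.322 = 0.1103.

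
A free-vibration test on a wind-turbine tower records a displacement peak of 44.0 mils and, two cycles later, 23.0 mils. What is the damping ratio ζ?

0.0516

Logarithmic decrement δ = (1/n)·ln(x₀/x_n) = (1/2)·ln(44.0/23.0) = (1/2)·ln(1.913) = 0.3243.
ζ = δ/√(4π² + δ²) = 0.3243/√(39.48 + 0.105) = 0.3243/6.292 = 0.05155.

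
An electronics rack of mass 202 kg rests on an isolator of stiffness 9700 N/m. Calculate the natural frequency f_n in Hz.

ω_n = √(k/m) = √(9700/202) = √48.02 = 6.930 rad/s.
f_n = ω_n/(2π) = 6.930/6.283 = 1.103 Hz.

1.10 Hz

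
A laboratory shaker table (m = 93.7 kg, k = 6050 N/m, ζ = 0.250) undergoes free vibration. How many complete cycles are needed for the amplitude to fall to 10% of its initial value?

2 cycles

Logarithmic decrement δ = 2πζ/√(1 − ζ²) = 2π × 0.2500/√(1 − 0.0625) = 1.622.
x_n/x₀ = e^(−nδ) ≤ 0.1; take ln: n ≥ ln(1/0.1)/δ = 2.303/1.622 = 1.419.
So 2 complete cycles are required.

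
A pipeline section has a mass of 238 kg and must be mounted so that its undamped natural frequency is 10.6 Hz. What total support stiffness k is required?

ω_n = 2πf_n = 2π × 10.6 = 66.60 rad/s.
k = m·ω_n² = 238 × 66.60² = 238 × 4436 = 1056000 N/m.

1060000 N/m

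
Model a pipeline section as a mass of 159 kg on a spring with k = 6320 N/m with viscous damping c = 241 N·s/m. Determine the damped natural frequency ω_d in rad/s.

6.26 rad/s

ω_n = √(k/m) = √(6320/159) = 6.305 rad/s.
Critical damping c_c = 2√(k·m) = 2√(6320 × 159) = 2005 N·s/m, so ζ = c/c_c = 241/2005 = 0.1202.
ω_d = ω_n√(1 − ζ²) = 6.305 × √(1 − 0.0144) = 6.259 rad/s.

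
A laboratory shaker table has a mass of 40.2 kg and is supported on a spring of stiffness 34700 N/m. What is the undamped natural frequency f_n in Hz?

ω_n = √(k/m) = √(34700/40.2) = √863.2 = 29.38 rad/s.
f_n = ω_n/(2π) = 29.38/6.283 = 4.676 Hz.

4.68 Hz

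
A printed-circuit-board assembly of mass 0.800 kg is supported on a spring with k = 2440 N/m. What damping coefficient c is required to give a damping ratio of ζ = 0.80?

70.7 N·s/m

c_c = 2√(k·m) = 2√(2440 × 0.800) = 88.36 N·s/m.
c = ζ·c_c = 0.80 × 88.36 = 70.69 N·s/m.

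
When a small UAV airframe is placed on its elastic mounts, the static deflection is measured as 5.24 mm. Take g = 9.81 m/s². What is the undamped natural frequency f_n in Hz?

6.89 Hz

ω_n = √(g/δ_st) = √(9.81/0.00524) = √1872 = 43.27 rad/s.
f_n = ω_n/(2π) = 43.27/6.283 = 6.886 Hz.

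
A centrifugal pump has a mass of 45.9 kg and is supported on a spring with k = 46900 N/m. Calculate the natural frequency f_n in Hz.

ω_n = √(k/m) = √(46900/45.9) = √1022 = 31.97 rad/s.
f_n = ω_n/(2π) = 31.97/6.283 = 5.087 Hz.

5.09 Hz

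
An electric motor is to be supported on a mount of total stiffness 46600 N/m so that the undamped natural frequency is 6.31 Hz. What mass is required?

ω_n = 2πf_n = 2π × 6.31 = 39.65 rad/s.
m = k/ω_n² = 46600/39.65² = 46600/1572 = 29.65 kg.

29.6 kg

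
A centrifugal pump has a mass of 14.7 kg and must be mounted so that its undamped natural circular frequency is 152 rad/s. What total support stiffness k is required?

k = m·ω_n² = 14.7 × 152.0² = 14.7 × 23100 = 339600 N/m.

340000 N/m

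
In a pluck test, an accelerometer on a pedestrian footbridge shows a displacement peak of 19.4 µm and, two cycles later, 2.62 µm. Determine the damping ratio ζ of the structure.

0.157

Logarithmic decrement δ = (1/n)·ln(x₀/x_n) = (1/2)·ln(19.4/2.62) = (1/2)·ln(7.405) = 1.001.
ζ = δ/√(4π² + δ²) = 1.001/√(39.48 + 1.00) = 1.001/6.362 = 0.1573.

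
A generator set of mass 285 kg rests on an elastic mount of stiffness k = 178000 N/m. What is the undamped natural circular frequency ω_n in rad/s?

25.0 rad/s

ω_n = √(k/m) = √(178000/285) = √624.6 = 24.99 rad/s.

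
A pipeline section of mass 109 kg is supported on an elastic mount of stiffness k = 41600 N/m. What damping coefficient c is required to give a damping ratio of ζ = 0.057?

243 N·s/m

c_c = 2√(k·m) = 2√(41600 × 109) = 4259 N·s/m.
c = ζ·c_c = 0.057 × 4259 = 242.8 N·s/m.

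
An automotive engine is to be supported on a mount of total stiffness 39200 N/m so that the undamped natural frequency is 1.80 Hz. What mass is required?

ω_n = 2πf_n = 2π × 1.80 = 11.31 rad/s.
m = k/ω_n² = 39200/11.31² = 39200/127.9 = 306.5 kg.

306 kg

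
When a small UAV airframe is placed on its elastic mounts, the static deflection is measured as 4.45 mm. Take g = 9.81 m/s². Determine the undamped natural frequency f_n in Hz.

ω_n = √(g/δ_st) = √(9.81/0.00445) = √2204 = 46.95 rad/s.
f_n = ω_n/(2π) = 46.95/6.283 = 7.473 Hz.

7.47 Hz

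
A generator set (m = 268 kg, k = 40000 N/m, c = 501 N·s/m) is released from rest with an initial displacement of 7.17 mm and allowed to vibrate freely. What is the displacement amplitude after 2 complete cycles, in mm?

2.73 mm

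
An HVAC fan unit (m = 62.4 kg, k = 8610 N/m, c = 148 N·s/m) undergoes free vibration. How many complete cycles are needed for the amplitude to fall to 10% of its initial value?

ζ = c/(2√(km)) = 148/(2√(8610 × 62.4)) = 148/1466 = 0.1010.
Logarithmic decrement δ = 2πζ/√(1 − ζ²) = 2π × 0.1010/√(1 − 0.0102) = 0.6376.
x_n/x₀ = e^(−nδ) ≤ 0.1; take ln: n ≥ ln(1/0.1)/δ = 2.303/0.6376 = 3.611.
So 4 complete cycles are required.

4 cycles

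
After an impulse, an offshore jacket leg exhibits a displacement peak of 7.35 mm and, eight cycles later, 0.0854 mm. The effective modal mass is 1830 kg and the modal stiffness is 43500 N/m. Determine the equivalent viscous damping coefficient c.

Logarithmic decrement δ = (1/n)·ln(x₀/x_n) = (1/8)·ln(7.35/0.0854) = (1/8)·ln(86.07) = 0.5569.
ζ = δ/√(4π² + δ²) = 0.5569/√(39.48 + 0.310) = 0.5569/6.308 = 0.08829.
c = ζ · 2√(km) = 0.08829 × 2√(43500 × 1830) = 0.08829 × 17840 = 1575 N·s/m.

1580 N·s/m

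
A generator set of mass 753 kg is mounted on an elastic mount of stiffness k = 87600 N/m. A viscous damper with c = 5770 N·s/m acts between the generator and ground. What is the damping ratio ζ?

ω_n = √(k/m) = √(87600/753) = 10.79 rad/s.
Critical damping c_c = 2√(k·m) = 2√(87600 × 753) = 16240 N·s/m, so ζ = c/c_c = 5770/16240 = 0.3552.

0.355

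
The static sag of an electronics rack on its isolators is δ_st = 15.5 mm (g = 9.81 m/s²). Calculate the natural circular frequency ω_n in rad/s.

25.2 rad/s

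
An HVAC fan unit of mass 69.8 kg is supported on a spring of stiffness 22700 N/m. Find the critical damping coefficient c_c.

2520 N·s/m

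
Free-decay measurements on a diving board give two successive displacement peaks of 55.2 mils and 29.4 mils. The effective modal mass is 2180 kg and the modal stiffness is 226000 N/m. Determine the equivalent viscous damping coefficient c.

Logarithmic decrement δ = (1/n)·ln(x₀/x_n) = (1/1)·ln(55.2/29.4) = (1/1)·ln(1.878) = 0.6300.
ζ = δ/√(4π² + δ²) = 0.6300/√(39.48 + 0.397) = 0.6300/6.315 = 0.09976.
c = ζ · 2√(km) = 0.09976 × 2√(226000 × 2180) = 0.09976 × 44390 = 4429 N·s/m.

4430 N·s/m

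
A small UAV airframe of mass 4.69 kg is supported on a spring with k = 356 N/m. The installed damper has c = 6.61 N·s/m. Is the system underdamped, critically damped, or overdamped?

c_c = 2√(k·m) = 81.72 N·s/m; ζ = c/c_c = 6.61/81.72 = 0.0809.
Since ζ < 1 the system is underdamped.

underdamped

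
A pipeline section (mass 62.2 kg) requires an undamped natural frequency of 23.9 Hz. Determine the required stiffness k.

ω_n = 2πf_n = 2π × 23.9 = 150.2 rad/s.
k = m·ω_n² = 62.2 × 150.2² = 62.2 × 22550 = 1403000 N/m.

1400000 N/m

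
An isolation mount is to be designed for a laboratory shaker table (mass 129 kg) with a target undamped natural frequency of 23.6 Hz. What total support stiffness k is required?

2840000 N/m

ω_n = 2πf_n = 2π × 23.6 = 148.3 rad/s.
k = m·ω_n² = 129 × 148.3² = 129 × 21990 = 2836000 N/m.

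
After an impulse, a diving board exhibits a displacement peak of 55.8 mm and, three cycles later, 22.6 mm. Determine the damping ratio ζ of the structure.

0.0479

Logarithmic decrement δ = (1/n)·ln(x₀/x_n) = (1/3)·ln(55.8/22.6) = (1/3)·ln(2.469) = 0.3013.
ζ = δ/√(4π² + δ²) = 0.3013/√(39.48 + 0.0908) = 0.3013/6.290 = 0.04789.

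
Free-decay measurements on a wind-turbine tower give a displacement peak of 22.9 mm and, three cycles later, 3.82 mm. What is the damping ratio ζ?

0.0946

Logarithmic decrement δ = (1/n)·ln(x₀/x_n) = (1/3)·ln(22.9/3.82) = (1/3)·ln(5.995) = 0.5970.
ζ = δ/√(4π² + δ²) = 0.5970/√(39.48 + 0.356) = 0.5970/6.311 = 0.09458.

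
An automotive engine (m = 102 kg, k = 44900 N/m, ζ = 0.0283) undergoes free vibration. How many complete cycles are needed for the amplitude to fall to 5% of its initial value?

17 cycles

Logarithmic decrement δ = 2πζ/√(1 − ζ²) = 2π × 0.02830/√(1 − 0.000801) = 0.1779.
x_n/x₀ = e^(−nδ) ≤ 0.05; take ln: n ≥ ln(1/0.05)/δ = 2.996/0.1779 = 16.84.
So 17 complete cycles are required.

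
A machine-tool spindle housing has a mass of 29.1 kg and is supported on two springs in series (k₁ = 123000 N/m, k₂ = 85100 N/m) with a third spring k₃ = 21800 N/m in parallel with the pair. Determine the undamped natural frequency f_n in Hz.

7.92 Hz

Series pair: k_s = k₁k₂/(k₁+k₂) = (123000)(85100)/(123000 + 85100) = 50300 N/m. In parallel with k₃: k_eq = 50300 + 21800 = 72100 N/m.
ω_n = √(k_eq/m) = √(72100/29.1) = √2478 = 49.78 rad/s.
f_n = ω_n/(2π) = 49.78/6.283 = 7.922 Hz.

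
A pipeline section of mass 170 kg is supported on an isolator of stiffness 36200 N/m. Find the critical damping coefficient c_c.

c_c = 2√(k·m) = 2√(36200 × 170) = 2 × 2481 = 4961 N·s/m.

4960 N·s/m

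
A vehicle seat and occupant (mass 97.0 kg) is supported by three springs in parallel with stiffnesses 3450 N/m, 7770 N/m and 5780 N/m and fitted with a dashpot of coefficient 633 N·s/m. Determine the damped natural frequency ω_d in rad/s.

Parallel springs add: k_eq = 3450 + 7770 + 5780 = 17000 N/m.
ω_n = √(k_eq/m) = √(17000/97.0) = 13.24 rad/s.
Critical damping c_c = 2√(k_eq·m) = 2√(17000 × 97.0) = 2568 N·s/m, so ζ = c/c_c = 633/2568 = 0.2465.
ω_d = ω_n√(1 − ζ²) = 13.24 × √(1 − 0.0607) = 12.83 rad/s.

12.8 rad/s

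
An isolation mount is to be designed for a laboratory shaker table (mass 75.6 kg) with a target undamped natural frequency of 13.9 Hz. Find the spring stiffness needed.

577000 N/m

ω_n = 2πf_n = 2π × 13.9 = 87.34 rad/s.
k = m·ω_n² = 75.6 × 87.34² = 75.6 × 7628 = 576600 N/m.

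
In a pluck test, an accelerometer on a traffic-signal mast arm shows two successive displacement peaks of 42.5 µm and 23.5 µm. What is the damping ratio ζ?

0.0939

Logarithmic decrement δ = (1/n)·ln(x₀/x_n) = (1/1)·ln(42.5/23.5) = (1/1)·ln(1.809) = 0.5925.
ζ = δ/√(4π² + δ²) = 0.5925/√(39.48 + 0.351) = 0.5925/6.311 = 0.09388.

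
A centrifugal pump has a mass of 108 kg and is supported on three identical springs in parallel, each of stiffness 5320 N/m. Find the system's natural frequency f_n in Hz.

Parallel springs add: k_eq = 3 × 5320 = 15960 N/m.
ω_n = √(k_eq/m) = √(15960/108) = √147.8 = 12.16 rad/s.
f_n = ω_n/(2π) = 12.16/6.283 = 1.935 Hz.

1.93 Hz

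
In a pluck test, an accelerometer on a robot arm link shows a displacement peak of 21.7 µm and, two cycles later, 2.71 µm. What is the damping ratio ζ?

Logarithmic decrement δ = (1/n)·ln(x₀/x_n) = (1/2)·ln(21.7/2.71) = (1/2)·ln(8.007) = 1.040.
ζ = δ/√(4π² + δ²) = 1.040/√(39.48 + 1.08) = 1.040/6.369 = 0.1633.

0.163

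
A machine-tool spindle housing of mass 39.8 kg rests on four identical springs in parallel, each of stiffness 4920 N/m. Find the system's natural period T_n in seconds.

Parallel springs add: k_eq = 4 × 4920 = 19680 N/m.
ω_n = √(k_eq/m) = √(19680/39.8) = √494.5 = 22.24 rad/s.
T_n = 2π/ω_n = 6.283/22.24 = 0.2826 s.

0.283 s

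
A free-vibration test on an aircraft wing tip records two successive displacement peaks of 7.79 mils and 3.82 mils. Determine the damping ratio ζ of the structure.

0.113

Logarithmic decrement δ = (1/n)·ln(x₀/x_n) = (1/1)·ln(7.79/3.82) = (1/1)·ln(2.039) = 0.7126.
ζ = δ/√(4π² + δ²) = 0.7126/√(39.48 + 0.508) = 0.7126/6.323 = 0.1127.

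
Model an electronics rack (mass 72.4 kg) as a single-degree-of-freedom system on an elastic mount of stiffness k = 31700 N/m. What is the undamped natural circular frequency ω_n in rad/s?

ω_n = √(k/m) = √(31700/72.4) = √437.8 = 20.92 rad/s.

20.9 rad/s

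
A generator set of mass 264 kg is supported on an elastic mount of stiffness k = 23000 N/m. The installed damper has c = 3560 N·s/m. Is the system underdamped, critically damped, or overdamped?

underdamped

c_c = 2√(k·m) = 4928 N·s/m; ζ = c/c_c = 3560/4928 = 0.722.
Since ζ < 1 the system is underdamped.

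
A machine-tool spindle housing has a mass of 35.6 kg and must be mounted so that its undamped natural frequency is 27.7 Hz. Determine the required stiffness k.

ω_n = 2πf_n = 2π × 27.7 = 174.0 rad/s.
k = m·ω_n² = 35.6 × 174.0² = 35.6 × 30290 = 1078000 N/m.

1080000 N/m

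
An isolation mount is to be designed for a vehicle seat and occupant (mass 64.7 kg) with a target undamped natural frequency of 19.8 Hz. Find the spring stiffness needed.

1000000 N/m

ω_n = 2πf_n = 2π × 19.8 = 124.4 rad/s.
k = m·ω_n² = 64.7 × 124.4² = 64.7 × 15480 = 1001000 N/m.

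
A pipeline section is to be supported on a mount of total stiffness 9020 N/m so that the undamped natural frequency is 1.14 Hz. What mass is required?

ω_n = 2πf_n = 2π × 1.14 = 7.163 rad/s.
m = k/ω_n² = 9020/7.163² = 9020/51.31 = 175.8 kg.

176 kg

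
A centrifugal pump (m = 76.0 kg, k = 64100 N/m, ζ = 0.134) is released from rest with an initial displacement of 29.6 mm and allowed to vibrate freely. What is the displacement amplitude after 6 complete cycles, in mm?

0.181 mm

Logarithmic decrement δ = 2πζ/√(1 − ζ²) = 2π × 0.1340/√(1 − 0.0180) = 0.8496.
After n cycles, x_n/x₀ = e^(−nδ), so x_6 = 29.6 × e^(−6 × 0.8496) = 29.6 × 0.006111 = 0.1809 mm.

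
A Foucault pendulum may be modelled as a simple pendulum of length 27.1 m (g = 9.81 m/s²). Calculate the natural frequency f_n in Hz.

For a simple pendulum ω_n = √(g/L) = √(9.81/27.1) = √0.3620 = 0.6017 rad/s.
f_n = ω_n/(2π) = 0.6017/6.283 = 0.09576 Hz.

0.0958 Hz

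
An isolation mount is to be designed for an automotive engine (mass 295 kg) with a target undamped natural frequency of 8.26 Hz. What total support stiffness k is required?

795000 N/m

ω_n = 2πf_n = 2π × 8.26 = 51.90 rad/s.
k = m·ω_n² = 295 × 51.90² = 295 × 2694 = 794600 N/m.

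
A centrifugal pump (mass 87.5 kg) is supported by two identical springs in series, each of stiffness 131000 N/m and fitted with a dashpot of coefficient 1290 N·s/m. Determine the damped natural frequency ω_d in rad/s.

Series springs: 1/k_eq = 2/131000, so k_eq = 131000/2 = 65500 N/m.
ω_n = √(k_eq/m) = √(65500/87.5) = 27.36 rad/s.
Critical damping c_c = 2√(k_eq·m) = 2√(65500 × 87.5) = 4788 N·s/m, so ζ = c/c_c = 1290/4788 = 0.2694.
ω_d = ω_n√(1 − ζ²) = 27.36 × √(1 − 0.0726) = 26.35 rad/s.

26.3 rad/s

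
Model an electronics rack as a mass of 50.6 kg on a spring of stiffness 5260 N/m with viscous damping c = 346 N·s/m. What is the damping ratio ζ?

0.335

ω_n = √(k/m) = √(5260/50.6) = 10.20 rad/s.
Critical damping c_c = 2√(k·m) = 2√(5260 × 50.6) = 1032 N·s/m, so ζ = c/c_c = 346/1032 = 0.3353.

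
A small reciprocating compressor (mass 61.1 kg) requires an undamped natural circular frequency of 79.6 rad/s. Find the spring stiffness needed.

387000 N/m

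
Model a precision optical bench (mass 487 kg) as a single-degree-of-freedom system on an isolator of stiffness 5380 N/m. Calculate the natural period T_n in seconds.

ω_n = √(k/m) = √(5380/487) = √11.05 = 3.324 rad/s.
T_n = 2π/ω_n = 6.283/3.324 = 1.890 s.

1.89 s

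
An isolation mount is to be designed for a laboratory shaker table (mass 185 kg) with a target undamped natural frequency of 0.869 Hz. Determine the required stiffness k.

ω_n = 2πf_n = 2π × 0.869 = 5.460 rad/s.
k = m·ω_n² = 185 × 5.460² = 185 × 29.81 = 5515 N/m.

5520 N/m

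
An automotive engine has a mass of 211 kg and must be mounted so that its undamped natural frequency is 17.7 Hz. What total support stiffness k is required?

2610000 N/m

ω_n = 2πf_n = 2π × 17.7 = 111.2 rad/s.
k = m·ω_n² = 211 × 111.2² = 211 × 12370 = 2610000 N/m.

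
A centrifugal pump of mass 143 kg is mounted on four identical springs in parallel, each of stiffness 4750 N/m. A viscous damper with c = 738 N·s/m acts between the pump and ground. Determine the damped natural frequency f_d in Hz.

Parallel springs add: k_eq = 4 × 4750 = 19000 N/m.
ω_n = √(k_eq/m) = √(19000/143) = 11.53 rad/s.
Critical damping c_c = 2√(k_eq·m) = 2√(19000 × 143) = 3297 N·s/m, so ζ = c/c_c = 738/3297 = 0.2239.
ω_d = ω_n√(1 − ζ²) = 11.53 × √(1 − 0.0501) = 11.23 rad/s.
f_d = ω_d/(2π) = 1.788 Hz.

1.79 Hz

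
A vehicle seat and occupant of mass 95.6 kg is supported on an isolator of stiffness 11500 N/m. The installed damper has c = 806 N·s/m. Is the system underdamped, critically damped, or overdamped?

underdamped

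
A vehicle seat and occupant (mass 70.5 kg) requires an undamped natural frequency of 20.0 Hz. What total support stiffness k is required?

ω_n = 2πf_n = 2π × 20.0 = 125.7 rad/s.
k = m·ω_n² = 70.5 × 125.7² = 70.5 × 15790 = 1113000 N/m.

1110000 N/m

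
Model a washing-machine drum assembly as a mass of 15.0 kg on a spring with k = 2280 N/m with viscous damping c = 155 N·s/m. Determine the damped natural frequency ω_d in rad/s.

ω_n = √(k/m) = √(2280/15.0) = 12.33 rad/s.
Critical damping c_c = 2√(k·m) = 2√(2280 × 15.0) = 369.9 N·s/m, so ζ = c/c_c = 155/369.9 = 0.4191.
ω_d = ω_n√(1 − ζ²) = 12.33 × √(1 − 0.176) = 11.19 rad/s.

11.2 rad/s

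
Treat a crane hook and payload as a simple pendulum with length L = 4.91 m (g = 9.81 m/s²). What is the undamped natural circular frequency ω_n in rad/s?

1.41 rad/s

For a simple pendulum ω_n = √(g/L) = √(9.81/4.91) = √1.998 = 1.413 rad/s.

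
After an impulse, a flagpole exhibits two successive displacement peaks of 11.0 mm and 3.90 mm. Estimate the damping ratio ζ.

Logarithmic decrement δ = (1/n)·ln(x₀/x_n) = (1/1)·ln(11.0/3.90) = (1/1)·ln(2.821) = 1.037.
ζ = δ/√(4π² + δ²) = 1.037/√(39.48 + 1.08) = 1.037/6.368 = 0.1628.

0.163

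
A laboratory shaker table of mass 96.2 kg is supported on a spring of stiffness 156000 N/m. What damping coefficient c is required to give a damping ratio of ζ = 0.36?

2790 N·s/m

c_c = 2√(k·m) = 2√(156000 × 96.2) = 7748 N·s/m.
c = ζ·c_c = 0.36 × 7748 = 2789 N·s/m.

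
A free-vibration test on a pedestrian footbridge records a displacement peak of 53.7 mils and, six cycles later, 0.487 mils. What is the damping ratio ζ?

0.124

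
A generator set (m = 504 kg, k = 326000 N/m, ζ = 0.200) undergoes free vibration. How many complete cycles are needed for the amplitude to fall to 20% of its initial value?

2 cycles

Logarithmic decrement δ = 2πζ/√(1 − ζ²) = 2π × 0.2000/√(1 − 0.0400) = 1.283.
x_n/x₀ = e^(−nδ) ≤ 0.2; take ln: n ≥ ln(1/0.2)/δ = 1.609/1.283 = 1.255.
So 2 complete cycles are required.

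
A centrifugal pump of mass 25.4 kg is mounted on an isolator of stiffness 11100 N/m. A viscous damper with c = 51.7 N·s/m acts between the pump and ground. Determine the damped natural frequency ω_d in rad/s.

20.9 rad/s

ω_n = √(k/m) = √(11100/25.4) = 20.90 rad/s.
Critical damping c_c = 2√(k·m) = 2√(11100 × 25.4) = 1062 N·s/m, so ζ = c/c_c = 51.7/1062 = 0.04868.
ω_d = ω_n√(1 − ζ²) = 20.90 × √(1 − 0.00237) = 20.88 rad/s.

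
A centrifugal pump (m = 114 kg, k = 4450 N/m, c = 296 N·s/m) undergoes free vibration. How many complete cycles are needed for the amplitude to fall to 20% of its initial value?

2 cycles

ζ = c/(2√(km)) = 296/(2√(4450 × 114)) = 296/1424 = 0.2078.
Logarithmic decrement δ = 2πζ/√(1 − ζ²) = 2π × 0.2078/√(1 − 0.0432) = 1.335.
x_n/x₀ = e^(−nδ) ≤ 0.2; take ln: n ≥ ln(1/0.2)/δ = 1.609/1.335 = 1.206.
So 2 complete cycles are required.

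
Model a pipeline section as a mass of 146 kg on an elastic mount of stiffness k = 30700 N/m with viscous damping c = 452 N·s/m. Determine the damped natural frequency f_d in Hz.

ω_n = √(k/m) = √(30700/146) = 14.50 rad/s.
Critical damping c_c = 2√(k·m) = 2√(30700 × 146) = 4234 N·s/m, so ζ = c/c_c = 452/4234 = 0.1067.
ω_d = ω_n√(1 − ζ²) = 14.50 × √(1 − 0.0114) = 14.42 rad/s.
f_d = ω_d/(2π) = 2.295 Hz.

2.29 Hz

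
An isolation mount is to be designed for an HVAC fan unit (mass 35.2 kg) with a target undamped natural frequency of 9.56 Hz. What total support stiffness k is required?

127000 N/m

ω_n = 2πf_n = 2π × 9.56 = 60.07 rad/s.
k = m·ω_n² = 35.2 × 60.07² = 35.2 × 3608 = 127000 N/m.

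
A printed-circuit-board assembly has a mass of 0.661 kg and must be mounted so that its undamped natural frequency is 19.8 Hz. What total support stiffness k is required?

ω_n = 2πf_n = 2π × 19.8 = 124.4 rad/s.
k = m·ω_n² = 0.661 × 124.4² = 0.661 × 15480 = 10230 N/m.

10200 N/m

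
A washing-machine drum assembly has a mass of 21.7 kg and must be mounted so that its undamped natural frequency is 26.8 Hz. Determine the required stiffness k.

615000 N/m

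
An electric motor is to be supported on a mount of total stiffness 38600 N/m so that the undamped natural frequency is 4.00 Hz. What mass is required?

61.1 kg

ω_n = 2πf_n = 2π × 4.00 = 25.13 rad/s.
m = k/ω_n² = 38600/25.13² = 38600/631.7 = 61.11 kg.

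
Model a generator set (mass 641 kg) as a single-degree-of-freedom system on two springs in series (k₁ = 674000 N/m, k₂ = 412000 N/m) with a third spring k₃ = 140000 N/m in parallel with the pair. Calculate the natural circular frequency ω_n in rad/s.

Series pair: k_s = k₁k₂/(k₁+k₂) = (674000)(412000)/(674000 + 412000) = 255700 N/m. In parallel with k₃: k_eq = 255700 + 140000 = 395700 N/m.
ω_n = √(k_eq/m) = √(395700/641) = √617.3 = 24.85 rad/s.

24.8 rad/s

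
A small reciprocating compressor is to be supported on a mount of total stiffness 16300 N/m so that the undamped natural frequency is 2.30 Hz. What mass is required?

78.0 kg

ω_n = 2πf_n = 2π × 2.30 = 14.45 rad/s.
m = k/ω_n² = 16300/14.45² = 16300/208.8 = 78.05 kg.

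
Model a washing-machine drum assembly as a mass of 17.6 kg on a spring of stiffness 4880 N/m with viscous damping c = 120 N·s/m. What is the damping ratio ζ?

0.205

ω_n = √(k/m) = √(4880/17.6) = 16.65 rad/s.
Critical damping c_c = 2√(k·m) = 2√(4880 × 17.6) = 586.1 N·s/m, so ζ = c/c_c = 120/586.1 = 0.2047.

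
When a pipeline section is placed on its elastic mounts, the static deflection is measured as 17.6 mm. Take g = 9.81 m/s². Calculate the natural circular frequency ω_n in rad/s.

23.6 rad/s

ω_n = √(g/δ_st) = √(9.81/0.0176) = √557.4 = 23.61 rad/s.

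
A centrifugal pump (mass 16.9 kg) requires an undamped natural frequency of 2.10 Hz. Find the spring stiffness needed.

2940 N/m

ω_n = 2πf_n = 2π × 2.10 = 13.19 rad/s.
k = m·ω_n² = 16.9 × 13.19² = 16.9 × 174.1 = 2942 N/m.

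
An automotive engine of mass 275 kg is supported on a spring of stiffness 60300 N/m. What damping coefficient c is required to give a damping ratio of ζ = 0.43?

c_c = 2√(k·m) = 2√(60300 × 275) = 8144 N·s/m.
c = ζ·c_c = 0.43 × 8144 = 3502 N·s/m.

3500 N·s/m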